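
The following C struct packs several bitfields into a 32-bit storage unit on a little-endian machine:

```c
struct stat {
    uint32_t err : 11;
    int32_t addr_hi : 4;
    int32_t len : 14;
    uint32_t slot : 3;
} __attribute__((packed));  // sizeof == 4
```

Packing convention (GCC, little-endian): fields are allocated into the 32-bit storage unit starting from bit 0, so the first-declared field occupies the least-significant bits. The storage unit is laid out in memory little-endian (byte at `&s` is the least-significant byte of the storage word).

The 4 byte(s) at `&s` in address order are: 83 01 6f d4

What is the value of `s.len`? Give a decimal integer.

-5922

[0]=0x83 [1]=0x01 [2]=0x6f [3]=0xd4 (little-endian) → word 0xd46f0183
err:11 @ bit 0 → (0xd46f0183>>0)&0x7ff = 0x183
addr_hi:4 @ bit 11 → (0xd46f0183>>11)&0xf = 0x0
len:14 @ bit 15 → (0xd46f0183>>15)&0x3fff = 0x28de  ←
slot:3 @ bit 29 → (0xd46f0183>>29)&0x7 = 0x6
len signed 14b, MSB=1: 10462 - 16384 = -5922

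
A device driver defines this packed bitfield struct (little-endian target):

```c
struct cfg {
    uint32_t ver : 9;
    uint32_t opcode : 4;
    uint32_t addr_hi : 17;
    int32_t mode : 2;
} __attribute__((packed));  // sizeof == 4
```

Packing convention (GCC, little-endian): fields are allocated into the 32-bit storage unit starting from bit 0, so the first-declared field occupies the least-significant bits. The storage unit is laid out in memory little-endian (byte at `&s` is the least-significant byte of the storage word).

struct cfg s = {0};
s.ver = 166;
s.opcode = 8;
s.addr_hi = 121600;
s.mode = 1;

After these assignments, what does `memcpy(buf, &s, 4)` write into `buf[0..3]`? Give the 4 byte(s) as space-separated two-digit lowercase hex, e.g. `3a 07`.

a6 10 60 7b

ver (9b) val=166 bits=0xa6 at bit 0: 0x000000a6
opcode (4b) val=8 bits=0x8 at bit 9: 0x000010a6
addr_hi (17b) val=121600 bits=0x1db00 at bit 13: 0x3b6010a6
mode (2b) val=1 bits=0x1 at bit 30: 0x7b6010a6
word = 0x7b6010a6 → little-endian bytes:
  [0]=0xa6  [1]=0x10  [2]=0x60  [3]=0x7b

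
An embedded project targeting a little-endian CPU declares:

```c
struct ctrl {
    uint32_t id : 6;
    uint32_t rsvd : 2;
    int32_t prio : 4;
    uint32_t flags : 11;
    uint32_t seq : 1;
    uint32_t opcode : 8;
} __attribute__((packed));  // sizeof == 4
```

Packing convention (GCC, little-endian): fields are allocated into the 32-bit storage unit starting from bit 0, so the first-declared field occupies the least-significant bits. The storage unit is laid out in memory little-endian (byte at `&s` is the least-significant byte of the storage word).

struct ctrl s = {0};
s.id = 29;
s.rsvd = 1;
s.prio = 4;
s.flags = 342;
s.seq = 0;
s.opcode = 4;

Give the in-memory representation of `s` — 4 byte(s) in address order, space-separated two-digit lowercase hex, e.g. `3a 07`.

5d 64 15 04

[0+:6] id=29 & 0x3f = 0x1d; word=0x0000001d
[6+:2] rsvd=1 & 0x3 = 0x1; word=0x0000005d
[8+:4] prio=4 & 0xf = 0x4; word=0x0000045d
[12+:11] flags=342 & 0x7ff = 0x156; word=0x0015645d
[23+:1] seq=0 & 0x1 = 0x0; word=0x0015645d
[24+:8] opcode=4 & 0xff = 0x4; word=0x0415645d
word = 0x0415645d → little-endian bytes:
  [0]=0x5d  [1]=0x64  [2]=0x15  [3]=0x04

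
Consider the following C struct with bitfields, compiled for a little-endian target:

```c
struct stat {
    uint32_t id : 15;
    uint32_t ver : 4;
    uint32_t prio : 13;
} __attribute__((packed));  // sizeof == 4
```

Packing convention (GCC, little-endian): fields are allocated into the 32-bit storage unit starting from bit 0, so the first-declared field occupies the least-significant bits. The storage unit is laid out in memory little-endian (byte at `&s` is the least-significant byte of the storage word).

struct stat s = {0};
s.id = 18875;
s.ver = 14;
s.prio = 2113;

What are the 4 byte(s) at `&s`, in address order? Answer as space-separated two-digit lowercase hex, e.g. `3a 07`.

bb 49 0f 42

[0+:15] id=18875 & 0x7fff = 0x49bb; word=0x000049bb
[15+:4] ver=14 & 0xf = 0xe; word=0x000749bb
[19+:13] prio=2113 & 0x1fff = 0x841; word=0x420f49bb
word = 0x420f49bb → little-endian bytes:
  [0]=0xbb  [1]=0x49  [2]=0x0f  [3]=0x42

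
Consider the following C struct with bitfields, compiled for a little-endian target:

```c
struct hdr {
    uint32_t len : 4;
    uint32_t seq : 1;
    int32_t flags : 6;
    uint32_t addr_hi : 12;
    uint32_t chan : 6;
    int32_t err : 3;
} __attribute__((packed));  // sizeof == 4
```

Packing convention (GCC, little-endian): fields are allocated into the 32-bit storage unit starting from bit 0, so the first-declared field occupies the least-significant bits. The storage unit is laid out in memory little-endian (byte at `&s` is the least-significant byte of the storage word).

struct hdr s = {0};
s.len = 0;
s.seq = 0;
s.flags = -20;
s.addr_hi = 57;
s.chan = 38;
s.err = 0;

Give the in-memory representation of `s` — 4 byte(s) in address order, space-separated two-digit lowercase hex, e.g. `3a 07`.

len (4b) val=0 bits=0x0 at bit 0: 0x00000000
seq (1b) val=0 bits=0x0 at bit 4: 0x00000000
flags (6b) val=-20 bits=0x2c at bit 5: 0x00000580
addr_hi (12b) val=57 bits=0x39 at bit 11: 0x0001cd80
chan (6b) val=38 bits=0x26 at bit 23: 0x1301cd80
err (3b) val=0 bits=0x0 at bit 29: 0x1301cd80
word = 0x1301cd80 → little-endian bytes:
  [0]=0x80  [1]=0xcd  [2]=0x01  [3]=0x13

80 cd 01 13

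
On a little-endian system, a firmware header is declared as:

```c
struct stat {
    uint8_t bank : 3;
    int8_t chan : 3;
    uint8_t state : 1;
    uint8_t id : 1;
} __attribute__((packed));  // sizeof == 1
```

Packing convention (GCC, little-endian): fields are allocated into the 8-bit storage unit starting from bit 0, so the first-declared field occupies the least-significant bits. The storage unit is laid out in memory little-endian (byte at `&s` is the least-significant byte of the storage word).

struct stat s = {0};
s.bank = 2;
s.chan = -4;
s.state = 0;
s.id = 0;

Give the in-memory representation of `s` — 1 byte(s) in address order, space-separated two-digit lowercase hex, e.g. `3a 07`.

bank:3 = 2 → 0x2 << 0 → word 0x02
chan:3 = -4 → 0x4 << 3 → word 0x22
state:1 = 0 → 0x0 << 6 → word 0x22
id:1 = 0 → 0x0 << 7 → word 0x22
word = 0x22 → little-endian bytes:
  [0]=0x22

22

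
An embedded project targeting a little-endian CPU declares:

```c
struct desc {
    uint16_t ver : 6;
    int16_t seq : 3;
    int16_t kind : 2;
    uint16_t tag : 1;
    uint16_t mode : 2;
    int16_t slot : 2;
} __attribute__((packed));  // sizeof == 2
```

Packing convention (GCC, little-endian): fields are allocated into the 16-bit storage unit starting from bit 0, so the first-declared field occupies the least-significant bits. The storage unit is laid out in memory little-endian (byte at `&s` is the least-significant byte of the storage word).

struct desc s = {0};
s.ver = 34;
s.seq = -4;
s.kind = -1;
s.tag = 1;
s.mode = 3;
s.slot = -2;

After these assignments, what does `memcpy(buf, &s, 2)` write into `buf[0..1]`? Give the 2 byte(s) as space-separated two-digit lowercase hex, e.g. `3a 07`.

ver:6 = 34 → 0x22 << 0 → word 0x0022
seq:3 = -4 → 0x4 << 6 → word 0x0122
kind:2 = -1 → 0x3 << 9 → word 0x0722
tag:1 = 1 → 0x1 << 11 → word 0x0f22
mode:2 = 3 → 0x3 << 12 → word 0x3f22
slot:2 = -2 → 0x2 << 14 → word 0xbf22
word = 0xbf22 → little-endian bytes:
  [0]=0x22  [1]=0xbf

22 bf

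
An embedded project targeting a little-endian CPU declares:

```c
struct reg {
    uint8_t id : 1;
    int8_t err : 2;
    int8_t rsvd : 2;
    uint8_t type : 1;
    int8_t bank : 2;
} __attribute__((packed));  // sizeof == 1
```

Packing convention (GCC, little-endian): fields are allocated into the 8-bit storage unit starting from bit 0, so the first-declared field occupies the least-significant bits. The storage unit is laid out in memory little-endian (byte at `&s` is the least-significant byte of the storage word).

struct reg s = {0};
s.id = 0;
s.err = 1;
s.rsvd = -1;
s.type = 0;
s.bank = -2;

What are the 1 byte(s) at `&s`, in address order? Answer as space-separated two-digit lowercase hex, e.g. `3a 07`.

9a

[0+:1] id=0 & 0x1 = 0x0; word=0x00
[1+:2] err=1 & 0x3 = 0x1; word=0x02
[3+:2] rsvd=-1 & 0x3 = 0x3; word=0x1a
[5+:1] type=0 & 0x1 = 0x0; word=0x1a
[6+:2] bank=-2 & 0x3 = 0x2; word=0x9a
word = 0x9a → little-endian bytes:
  [0]=0x9a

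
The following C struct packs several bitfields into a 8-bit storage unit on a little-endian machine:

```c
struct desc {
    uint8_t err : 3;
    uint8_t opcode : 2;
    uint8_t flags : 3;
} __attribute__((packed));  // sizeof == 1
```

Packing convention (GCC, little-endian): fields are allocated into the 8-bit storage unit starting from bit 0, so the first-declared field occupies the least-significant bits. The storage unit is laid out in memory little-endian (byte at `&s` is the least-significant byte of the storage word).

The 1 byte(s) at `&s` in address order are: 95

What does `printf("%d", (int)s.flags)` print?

[0]=0x95 (little-endian) → word 0x95
err:3 @ bit 0 → (0x95>>0)&0x7 = 0x5
opcode:2 @ bit 3 → (0x95>>3)&0x3 = 0x2
flags:3 @ bit 5 → (0x95>>5)&0x7 = 0x4  ←

4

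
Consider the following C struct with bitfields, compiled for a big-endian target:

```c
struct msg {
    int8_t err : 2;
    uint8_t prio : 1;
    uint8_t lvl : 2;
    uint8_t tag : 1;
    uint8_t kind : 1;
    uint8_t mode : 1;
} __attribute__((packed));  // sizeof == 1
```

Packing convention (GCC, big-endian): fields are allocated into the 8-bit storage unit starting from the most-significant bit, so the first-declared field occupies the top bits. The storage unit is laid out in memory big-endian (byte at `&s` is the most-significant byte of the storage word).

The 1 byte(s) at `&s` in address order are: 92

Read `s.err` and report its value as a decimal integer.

[0]=0x92 (big-endian) → word 0x92
err:2 @ bit 6 → (0x92>>6)&0x3 = 0x2  ←
prio:1 @ bit 5 → (0x92>>5)&0x1 = 0x0
lvl:2 @ bit 3 → (0x92>>3)&0x3 = 0x2
tag:1 @ bit 2 → (0x92>>2)&0x1 = 0x0
kind:1 @ bit 1 → (0x92>>1)&0x1 = 0x1
mode:1 @ bit 0 → (0x92>>0)&0x1 = 0x0
err signed 2b, MSB=1: 2 - 4 = -2

-2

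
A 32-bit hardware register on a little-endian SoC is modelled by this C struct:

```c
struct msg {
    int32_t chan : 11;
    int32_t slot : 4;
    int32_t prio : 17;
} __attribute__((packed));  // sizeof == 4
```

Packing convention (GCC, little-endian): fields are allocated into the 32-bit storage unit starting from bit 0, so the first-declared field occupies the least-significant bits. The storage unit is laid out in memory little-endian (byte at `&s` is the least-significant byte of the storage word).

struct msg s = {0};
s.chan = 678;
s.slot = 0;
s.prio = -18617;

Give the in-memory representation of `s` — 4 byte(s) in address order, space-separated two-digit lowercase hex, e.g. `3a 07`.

chan (11b) val=678 bits=0x2a6 at bit 0: 0x000002a6
slot (4b) val=0 bits=0x0 at bit 11: 0x000002a6
prio (17b) val=-18617 bits=0x1b747 at bit 15: 0xdba382a6
word = 0xdba382a6 → little-endian bytes:
  [0]=0xa6  [1]=0x82  [2]=0xa3  [3]=0xdb

a6 82 a3 db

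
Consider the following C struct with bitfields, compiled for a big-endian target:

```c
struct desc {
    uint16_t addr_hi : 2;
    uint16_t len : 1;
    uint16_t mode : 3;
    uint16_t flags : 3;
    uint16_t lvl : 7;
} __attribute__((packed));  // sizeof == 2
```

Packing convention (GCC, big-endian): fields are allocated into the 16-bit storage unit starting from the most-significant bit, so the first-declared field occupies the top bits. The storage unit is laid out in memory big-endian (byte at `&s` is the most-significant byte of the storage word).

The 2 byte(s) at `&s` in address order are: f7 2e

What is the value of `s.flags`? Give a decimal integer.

6

[0]=0xf7 [1]=0x2e (big-endian) → word 0xf72e
addr_hi:2 @ bit 14 → (0xf72e>>14)&0x3 = 0x3
len:1 @ bit 13 → (0xf72e>>13)&0x1 = 0x1
mode:3 @ bit 10 → (0xf72e>>10)&0x7 = 0x5
flags:3 @ bit 7 → (0xf72e>>7)&0x7 = 0x6  ←
lvl:7 @ bit 0 → (0xf72e>>0)&0x7f = 0x2e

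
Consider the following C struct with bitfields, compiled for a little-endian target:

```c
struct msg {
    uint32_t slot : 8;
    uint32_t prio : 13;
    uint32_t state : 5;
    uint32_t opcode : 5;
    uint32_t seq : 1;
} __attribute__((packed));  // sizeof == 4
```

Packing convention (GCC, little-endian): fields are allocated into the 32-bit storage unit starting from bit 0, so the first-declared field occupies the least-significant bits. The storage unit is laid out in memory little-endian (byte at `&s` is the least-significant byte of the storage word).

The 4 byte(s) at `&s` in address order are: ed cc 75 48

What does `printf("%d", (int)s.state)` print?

3

[0]=0xed [1]=0xcc [2]=0x75 [3]=0x48 (little-endian) → word 0x4875cced
slot [0+:8] = (word>>0) & 0xff = 237
prio [8+:13] = (word>>8) & 0x1fff = 5580
state [21+:5] = (word>>21) & 0x1f = 3  ←
opcode [26+:5] = (word>>26) & 0x1f = 18
seq [31+:1] = (word>>31) & 0x1 = 0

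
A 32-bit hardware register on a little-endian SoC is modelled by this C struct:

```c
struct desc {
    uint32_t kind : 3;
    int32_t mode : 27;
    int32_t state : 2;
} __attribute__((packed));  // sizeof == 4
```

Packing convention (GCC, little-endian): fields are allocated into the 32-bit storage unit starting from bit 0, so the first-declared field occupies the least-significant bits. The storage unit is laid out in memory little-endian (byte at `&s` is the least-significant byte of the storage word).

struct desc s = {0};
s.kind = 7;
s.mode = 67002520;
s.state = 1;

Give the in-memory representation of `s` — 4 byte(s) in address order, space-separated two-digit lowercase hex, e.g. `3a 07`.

[0+:3] kind=7 & 0x7 = 0x7; word=0x00000007
[3+:27] mode=67002520 & 0x7ffffff = 0x3fe6098; word=0x1ff304c7
[30+:2] state=1 & 0x3 = 0x1; word=0x5ff304c7
word = 0x5ff304c7 → little-endian bytes:
  [0]=0xc7  [1]=0x04  [2]=0xf3  [3]=0x5f

c7 04 f3 5f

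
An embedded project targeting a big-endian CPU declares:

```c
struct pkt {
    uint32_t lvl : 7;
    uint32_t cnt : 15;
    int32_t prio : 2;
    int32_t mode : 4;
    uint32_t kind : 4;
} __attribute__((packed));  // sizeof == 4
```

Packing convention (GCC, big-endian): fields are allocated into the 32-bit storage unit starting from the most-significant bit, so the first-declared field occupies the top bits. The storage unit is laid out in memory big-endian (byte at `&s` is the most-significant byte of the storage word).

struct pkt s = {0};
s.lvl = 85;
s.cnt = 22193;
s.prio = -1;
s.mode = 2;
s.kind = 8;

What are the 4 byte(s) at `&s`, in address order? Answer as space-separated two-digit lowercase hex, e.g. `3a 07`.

ab 5a c7 28

lvl (7b) val=85 bits=0x55 at bit 25: 0xaa000000
cnt (15b) val=22193 bits=0x56b1 at bit 10: 0xab5ac400
prio (2b) val=-1 bits=0x3 at bit 8: 0xab5ac700
mode (4b) val=2 bits=0x2 at bit 4: 0xab5ac720
kind (4b) val=8 bits=0x8 at bit 0: 0xab5ac728
word = 0xab5ac728 → big-endian bytes:
  [0]=0xab  [1]=0x5a  [2]=0xc7  [3]=0x28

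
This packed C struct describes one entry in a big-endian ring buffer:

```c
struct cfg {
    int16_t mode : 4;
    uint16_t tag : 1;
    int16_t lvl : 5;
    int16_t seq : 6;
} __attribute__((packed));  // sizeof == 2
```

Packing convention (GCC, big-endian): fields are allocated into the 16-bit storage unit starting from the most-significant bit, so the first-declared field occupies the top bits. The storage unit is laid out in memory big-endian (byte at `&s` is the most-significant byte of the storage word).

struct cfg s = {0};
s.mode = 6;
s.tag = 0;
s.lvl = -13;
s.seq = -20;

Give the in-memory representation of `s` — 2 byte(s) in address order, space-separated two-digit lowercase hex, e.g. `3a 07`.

mode (4b) val=6 bits=0x6 at bit 12: 0x6000
tag (1b) val=0 bits=0x0 at bit 11: 0x6000
lvl (5b) val=-13 bits=0x13 at bit 6: 0x64c0
seq (6b) val=-20 bits=0x2c at bit 0: 0x64ec
word = 0x64ec → big-endian bytes:
  [0]=0x64  [1]=0xec

64 ec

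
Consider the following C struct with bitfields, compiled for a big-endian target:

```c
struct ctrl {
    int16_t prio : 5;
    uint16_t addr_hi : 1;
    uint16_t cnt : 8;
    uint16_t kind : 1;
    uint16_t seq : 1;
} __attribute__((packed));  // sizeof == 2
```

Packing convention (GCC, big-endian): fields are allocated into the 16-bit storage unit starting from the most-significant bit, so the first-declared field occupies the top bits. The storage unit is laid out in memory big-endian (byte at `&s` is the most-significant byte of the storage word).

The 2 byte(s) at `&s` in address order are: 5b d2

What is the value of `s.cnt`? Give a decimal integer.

[0]=0x5b [1]=0xd2 (big-endian) → word 0x5bd2
prio:5 @ bit 11 → (0x5bd2>>11)&0x1f = 0xb
addr_hi:1 @ bit 10 → (0x5bd2>>10)&0x1 = 0x0
cnt:8 @ bit 2 → (0x5bd2>>2)&0xff = 0xf4  ←
kind:1 @ bit 1 → (0x5bd2>>1)&0x1 = 0x1
seq:1 @ bit 0 → (0x5bd2>>0)&0x1 = 0x0

244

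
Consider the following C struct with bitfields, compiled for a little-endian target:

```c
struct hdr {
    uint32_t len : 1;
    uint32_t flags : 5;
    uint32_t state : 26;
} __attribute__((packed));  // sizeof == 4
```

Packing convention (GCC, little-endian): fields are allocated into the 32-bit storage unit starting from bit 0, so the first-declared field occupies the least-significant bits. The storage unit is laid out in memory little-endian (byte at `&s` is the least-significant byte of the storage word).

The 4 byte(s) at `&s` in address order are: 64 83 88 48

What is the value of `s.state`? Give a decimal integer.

[0]=0x64 [1]=0x83 [2]=0x88 [3]=0x48 (little-endian) → word 0x48888364
len [0+:1] = (word>>0) & 0x1 = 0
flags [1+:5] = (word>>1) & 0x1f = 18
state [6+:26] = (word>>6) & 0x3ffffff = 19014157  ←

19014157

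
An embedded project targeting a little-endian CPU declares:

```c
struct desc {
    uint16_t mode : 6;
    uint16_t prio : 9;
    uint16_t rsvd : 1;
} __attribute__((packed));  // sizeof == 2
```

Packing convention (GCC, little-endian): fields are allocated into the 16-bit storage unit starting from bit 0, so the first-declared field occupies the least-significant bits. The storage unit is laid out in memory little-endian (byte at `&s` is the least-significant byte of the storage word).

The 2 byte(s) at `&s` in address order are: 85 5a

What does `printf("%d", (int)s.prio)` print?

[0]=0x85 [1]=0x5a (little-endian) → word 0x5a85
mode [0+:6] = (word>>0) & 0x3f = 5
prio [6+:9] = (word>>6) & 0x1ff = 362  ←
rsvd [15+:1] = (word>>15) & 0x1 = 0

362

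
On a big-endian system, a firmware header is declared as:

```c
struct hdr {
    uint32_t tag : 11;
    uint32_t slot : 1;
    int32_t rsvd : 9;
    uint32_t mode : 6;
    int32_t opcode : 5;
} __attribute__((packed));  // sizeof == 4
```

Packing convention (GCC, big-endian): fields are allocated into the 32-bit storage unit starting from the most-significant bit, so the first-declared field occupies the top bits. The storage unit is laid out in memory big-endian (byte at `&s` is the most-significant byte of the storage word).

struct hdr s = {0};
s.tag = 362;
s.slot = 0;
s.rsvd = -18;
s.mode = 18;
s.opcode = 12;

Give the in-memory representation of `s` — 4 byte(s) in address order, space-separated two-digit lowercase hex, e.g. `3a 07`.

2d 4f 72 4c

[21+:11] tag=362 & 0x7ff = 0x16a; word=0x2d400000
[20+:1] slot=0 & 0x1 = 0x0; word=0x2d400000
[11+:9] rsvd=-18 & 0x1ff = 0x1ee; word=0x2d4f7000
[5+:6] mode=18 & 0x3f = 0x12; word=0x2d4f7240
[0+:5] opcode=12 & 0x1f = 0xc; word=0x2d4f724c
word = 0x2d4f724c → big-endian bytes:
  [0]=0x2d  [1]=0x4f  [2]=0x72  [3]=0x4c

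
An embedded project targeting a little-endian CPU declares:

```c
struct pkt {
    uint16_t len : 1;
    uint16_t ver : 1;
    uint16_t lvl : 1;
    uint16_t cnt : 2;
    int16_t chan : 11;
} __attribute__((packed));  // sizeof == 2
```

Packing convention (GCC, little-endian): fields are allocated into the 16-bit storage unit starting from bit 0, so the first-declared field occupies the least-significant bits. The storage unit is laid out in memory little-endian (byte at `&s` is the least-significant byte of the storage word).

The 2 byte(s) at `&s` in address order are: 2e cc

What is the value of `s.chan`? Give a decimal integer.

[0]=0x2e [1]=0xcc (little-endian) → word 0xcc2e
len [0+:1] = (word>>0) & 0x1 = 0
ver [1+:1] = (word>>1) & 0x1 = 1
lvl [2+:1] = (word>>2) & 0x1 = 1
cnt [3+:2] = (word>>3) & 0x3 = 1
chan [5+:11] = (word>>5) & 0x7ff = 1633  ←
chan signed 11b, MSB=1: 1633 - 2048 = -415

-415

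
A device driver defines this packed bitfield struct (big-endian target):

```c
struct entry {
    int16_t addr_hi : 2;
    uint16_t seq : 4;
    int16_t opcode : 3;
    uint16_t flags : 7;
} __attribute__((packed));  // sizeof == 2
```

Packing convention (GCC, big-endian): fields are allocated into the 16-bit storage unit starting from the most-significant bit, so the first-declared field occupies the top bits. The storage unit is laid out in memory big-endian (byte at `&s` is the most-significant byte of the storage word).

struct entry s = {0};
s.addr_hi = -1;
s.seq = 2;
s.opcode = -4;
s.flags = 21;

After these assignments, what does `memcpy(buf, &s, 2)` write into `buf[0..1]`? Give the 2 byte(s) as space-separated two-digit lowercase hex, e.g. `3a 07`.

ca 15

addr_hi (2b) val=-1 bits=0x3 at bit 14: 0xc000
seq (4b) val=2 bits=0x2 at bit 10: 0xc800
opcode (3b) val=-4 bits=0x4 at bit 7: 0xca00
flags (7b) val=21 bits=0x15 at bit 0: 0xca15
word = 0xca15 → big-endian bytes:
  [0]=0xca  [1]=0x15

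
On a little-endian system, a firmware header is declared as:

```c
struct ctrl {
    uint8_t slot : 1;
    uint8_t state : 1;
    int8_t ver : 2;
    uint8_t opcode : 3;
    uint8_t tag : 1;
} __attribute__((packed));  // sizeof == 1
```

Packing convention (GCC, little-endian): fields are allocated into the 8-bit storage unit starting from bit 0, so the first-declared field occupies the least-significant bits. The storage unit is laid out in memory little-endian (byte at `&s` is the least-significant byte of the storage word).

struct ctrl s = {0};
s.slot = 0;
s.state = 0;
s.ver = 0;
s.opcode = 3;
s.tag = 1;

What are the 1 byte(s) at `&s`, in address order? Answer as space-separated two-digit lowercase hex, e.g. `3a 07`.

b0

slot (1b) val=0 bits=0x0 at bit 0: 0x00
state (1b) val=0 bits=0x0 at bit 1: 0x00
ver (2b) val=0 bits=0x0 at bit 2: 0x00
opcode (3b) val=3 bits=0x3 at bit 4: 0x30
tag (1b) val=1 bits=0x1 at bit 7: 0xb0
word = 0xb0 → little-endian bytes:
  [0]=0xb0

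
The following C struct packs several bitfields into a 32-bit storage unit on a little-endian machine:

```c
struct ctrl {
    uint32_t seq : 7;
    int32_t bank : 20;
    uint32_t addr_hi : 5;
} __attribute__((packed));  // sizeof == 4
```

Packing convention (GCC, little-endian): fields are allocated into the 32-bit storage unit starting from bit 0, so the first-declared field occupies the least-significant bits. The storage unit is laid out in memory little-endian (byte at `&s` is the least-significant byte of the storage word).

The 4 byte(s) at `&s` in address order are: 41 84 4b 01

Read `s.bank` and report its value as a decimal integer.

[0]=0x41 [1]=0x84 [2]=0x4b [3]=0x01 (little-endian) → word 0x014b8441
seq [0+:7] = (word>>0) & 0x7f = 65
bank [7+:20] = (word>>7) & 0xfffff = 169736  ←
addr_hi [27+:5] = (word>>27) & 0x1f = 0
bank signed 20b, MSB=0: value = 169736

169736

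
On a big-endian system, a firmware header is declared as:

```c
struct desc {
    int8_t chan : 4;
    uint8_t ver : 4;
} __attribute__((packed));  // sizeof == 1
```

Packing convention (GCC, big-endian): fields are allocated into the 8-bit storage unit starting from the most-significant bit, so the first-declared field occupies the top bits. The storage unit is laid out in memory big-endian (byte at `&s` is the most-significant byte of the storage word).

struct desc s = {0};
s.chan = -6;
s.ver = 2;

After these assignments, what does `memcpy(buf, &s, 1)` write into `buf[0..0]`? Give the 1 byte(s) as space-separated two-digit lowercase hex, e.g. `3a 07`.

[4+:4] chan=-6 & 0xf = 0xa; word=0xa0
[0+:4] ver=2 & 0xf = 0x2; word=0xa2
word = 0xa2 → big-endian bytes:
  [0]=0xa2

a2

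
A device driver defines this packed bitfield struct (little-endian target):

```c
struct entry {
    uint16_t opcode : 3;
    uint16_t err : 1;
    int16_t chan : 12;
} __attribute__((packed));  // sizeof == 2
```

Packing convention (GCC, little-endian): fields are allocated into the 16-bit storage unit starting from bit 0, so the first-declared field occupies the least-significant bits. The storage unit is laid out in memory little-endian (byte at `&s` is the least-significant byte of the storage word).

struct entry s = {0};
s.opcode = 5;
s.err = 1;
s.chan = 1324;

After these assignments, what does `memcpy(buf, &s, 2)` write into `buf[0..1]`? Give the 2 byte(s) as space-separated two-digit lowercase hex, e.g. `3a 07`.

cd 52

opcode (3b) val=5 bits=0x5 at bit 0: 0x0005
err (1b) val=1 bits=0x1 at bit 3: 0x000d
chan (12b) val=1324 bits=0x52c at bit 4: 0x52cd
word = 0x52cd → little-endian bytes:
  [0]=0xcd  [1]=0x52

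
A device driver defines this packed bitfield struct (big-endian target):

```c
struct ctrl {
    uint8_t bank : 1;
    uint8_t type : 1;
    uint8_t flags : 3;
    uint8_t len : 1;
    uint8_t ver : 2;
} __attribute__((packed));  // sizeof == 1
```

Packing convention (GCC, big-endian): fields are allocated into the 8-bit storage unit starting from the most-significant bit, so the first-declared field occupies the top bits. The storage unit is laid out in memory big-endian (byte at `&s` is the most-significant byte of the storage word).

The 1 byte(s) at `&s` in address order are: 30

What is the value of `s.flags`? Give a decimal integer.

6

[0]=0x30 (big-endian) → word 0x30
bank:1 @ bit 7 → (0x30>>7)&0x1 = 0x0
type:1 @ bit 6 → (0x30>>6)&0x1 = 0x0
flags:3 @ bit 3 → (0x30>>3)&0x7 = 0x6  ←
len:1 @ bit 2 → (0x30>>2)&0x1 = 0x0
ver:2 @ bit 0 → (0x30>>0)&0x3 = 0x0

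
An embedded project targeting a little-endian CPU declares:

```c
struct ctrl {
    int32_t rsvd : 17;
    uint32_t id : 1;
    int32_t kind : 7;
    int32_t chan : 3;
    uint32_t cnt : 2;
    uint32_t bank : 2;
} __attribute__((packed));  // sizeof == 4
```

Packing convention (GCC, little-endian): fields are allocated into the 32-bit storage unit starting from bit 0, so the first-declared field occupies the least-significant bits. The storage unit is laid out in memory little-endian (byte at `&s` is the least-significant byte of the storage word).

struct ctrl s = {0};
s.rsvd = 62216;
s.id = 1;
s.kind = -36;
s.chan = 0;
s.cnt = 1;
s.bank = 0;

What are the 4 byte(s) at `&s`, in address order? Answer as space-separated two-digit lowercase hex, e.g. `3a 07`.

08 f3 72 11

[0+:17] rsvd=62216 & 0x1ffff = 0xf308; word=0x0000f308
[17+:1] id=1 & 0x1 = 0x1; word=0x0002f308
[18+:7] kind=-36 & 0x7f = 0x5c; word=0x0172f308
[25+:3] chan=0 & 0x7 = 0x0; word=0x0172f308
[28+:2] cnt=1 & 0x3 = 0x1; word=0x1172f308
[30+:2] bank=0 & 0x3 = 0x0; word=0x1172f308
word = 0x1172f308 → little-endian bytes:
  [0]=0x08  [1]=0xf3  [2]=0x72  [3]=0x11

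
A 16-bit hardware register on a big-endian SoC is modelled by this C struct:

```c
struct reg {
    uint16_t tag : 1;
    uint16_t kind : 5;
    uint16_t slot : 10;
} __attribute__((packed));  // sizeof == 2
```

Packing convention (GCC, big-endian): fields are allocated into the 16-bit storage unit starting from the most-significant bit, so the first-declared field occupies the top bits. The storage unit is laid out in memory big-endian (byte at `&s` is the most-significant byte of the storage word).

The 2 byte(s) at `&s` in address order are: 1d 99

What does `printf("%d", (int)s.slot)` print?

[0]=0x1d [1]=0x99 (big-endian) → word 0x1d99
tag [15+:1] = (word>>15) & 0x1 = 0
kind [10+:5] = (word>>10) & 0x1f = 7
slot [0+:10] = (word>>0) & 0x3ff = 409  ←

409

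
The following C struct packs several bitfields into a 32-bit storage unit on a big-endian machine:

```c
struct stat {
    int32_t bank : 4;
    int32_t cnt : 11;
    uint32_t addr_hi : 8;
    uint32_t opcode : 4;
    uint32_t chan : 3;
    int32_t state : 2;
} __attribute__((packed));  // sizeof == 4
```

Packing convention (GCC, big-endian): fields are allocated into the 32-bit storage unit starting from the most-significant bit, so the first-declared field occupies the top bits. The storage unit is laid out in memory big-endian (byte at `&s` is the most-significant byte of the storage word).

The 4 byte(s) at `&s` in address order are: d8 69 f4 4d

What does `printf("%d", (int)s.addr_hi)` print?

250

[0]=0xd8 [1]=0x69 [2]=0xf4 [3]=0x4d (big-endian) → word 0xd869f44d
bank:4 @ bit 28 → (0xd869f44d>>28)&0xf = 0xd
cnt:11 @ bit 17 → (0xd869f44d>>17)&0x7ff = 0x434
addr_hi:8 @ bit 9 → (0xd869f44d>>9)&0xff = 0xfa  ←
opcode:4 @ bit 5 → (0xd869f44d>>5)&0xf = 0x2
chan:3 @ bit 2 → (0xd869f44d>>2)&0x7 = 0x3
state:2 @ bit 0 → (0xd869f44d>>0)&0x3 = 0x1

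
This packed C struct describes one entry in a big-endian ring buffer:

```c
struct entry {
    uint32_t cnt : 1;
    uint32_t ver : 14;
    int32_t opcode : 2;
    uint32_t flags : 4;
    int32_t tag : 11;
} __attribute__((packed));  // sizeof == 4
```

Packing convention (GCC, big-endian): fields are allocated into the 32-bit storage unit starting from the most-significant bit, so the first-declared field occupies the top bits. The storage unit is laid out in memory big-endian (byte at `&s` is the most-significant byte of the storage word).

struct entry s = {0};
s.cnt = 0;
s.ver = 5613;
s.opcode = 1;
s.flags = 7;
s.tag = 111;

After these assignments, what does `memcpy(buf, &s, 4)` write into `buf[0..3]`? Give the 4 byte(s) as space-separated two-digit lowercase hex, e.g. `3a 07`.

2b da b8 6f

cnt:1 = 0 → 0x0 << 31 → word 0x00000000
ver:14 = 5613 → 0x15ed << 17 → word 0x2bda0000
opcode:2 = 1 → 0x1 << 15 → word 0x2bda8000
flags:4 = 7 → 0x7 << 11 → word 0x2bdab800
tag:11 = 111 → 0x6f << 0 → word 0x2bdab86f
word = 0x2bdab86f → big-endian bytes:
  [0]=0x2b  [1]=0xda  [2]=0xb8  [3]=0x6f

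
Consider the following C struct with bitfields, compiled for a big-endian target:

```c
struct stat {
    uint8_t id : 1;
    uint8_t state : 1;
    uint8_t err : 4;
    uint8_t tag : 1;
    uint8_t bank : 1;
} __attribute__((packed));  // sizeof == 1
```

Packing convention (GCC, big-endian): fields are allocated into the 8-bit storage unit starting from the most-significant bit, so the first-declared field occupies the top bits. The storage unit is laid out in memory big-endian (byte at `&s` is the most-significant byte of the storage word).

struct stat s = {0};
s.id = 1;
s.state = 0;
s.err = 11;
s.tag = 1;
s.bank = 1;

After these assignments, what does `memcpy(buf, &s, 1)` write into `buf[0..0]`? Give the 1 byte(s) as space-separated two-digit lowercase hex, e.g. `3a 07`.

af

id (1b) val=1 bits=0x1 at bit 7: 0x80
state (1b) val=0 bits=0x0 at bit 6: 0x80
err (4b) val=11 bits=0xb at bit 2: 0xac
tag (1b) val=1 bits=0x1 at bit 1: 0xae
bank (1b) val=1 bits=0x1 at bit 0: 0xaf
word = 0xaf → big-endian bytes:
  [0]=0xaf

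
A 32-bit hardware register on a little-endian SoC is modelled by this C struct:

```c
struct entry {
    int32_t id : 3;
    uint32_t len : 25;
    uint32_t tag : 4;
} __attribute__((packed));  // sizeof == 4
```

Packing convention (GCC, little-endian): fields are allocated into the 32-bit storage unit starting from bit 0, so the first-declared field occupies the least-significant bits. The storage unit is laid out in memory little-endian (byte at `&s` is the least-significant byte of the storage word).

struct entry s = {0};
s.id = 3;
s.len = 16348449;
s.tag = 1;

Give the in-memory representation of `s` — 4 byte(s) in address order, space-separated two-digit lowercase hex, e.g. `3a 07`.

[0+:3] id=3 & 0x7 = 0x3; word=0x00000003
[3+:25] len=16348449 & 0x1ffffff = 0xf97521; word=0x07cba90b
[28+:4] tag=1 & 0xf = 0x1; word=0x17cba90b
word = 0x17cba90b → little-endian bytes:
  [0]=0x0b  [1]=0xa9  [2]=0xcb  [3]=0x17

0b a9 cb 17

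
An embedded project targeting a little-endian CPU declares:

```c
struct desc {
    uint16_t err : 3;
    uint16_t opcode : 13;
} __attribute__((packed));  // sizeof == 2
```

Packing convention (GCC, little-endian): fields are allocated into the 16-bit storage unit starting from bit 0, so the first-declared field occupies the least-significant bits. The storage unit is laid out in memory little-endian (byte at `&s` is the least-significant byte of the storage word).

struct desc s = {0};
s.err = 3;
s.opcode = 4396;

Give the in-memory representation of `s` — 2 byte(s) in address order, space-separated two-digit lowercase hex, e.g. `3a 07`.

63 89

err:3 = 3 → 0x3 << 0 → word 0x0003
opcode:13 = 4396 → 0x112c << 3 → word 0x8963
word = 0x8963 → little-endian bytes:
  [0]=0x63  [1]=0x89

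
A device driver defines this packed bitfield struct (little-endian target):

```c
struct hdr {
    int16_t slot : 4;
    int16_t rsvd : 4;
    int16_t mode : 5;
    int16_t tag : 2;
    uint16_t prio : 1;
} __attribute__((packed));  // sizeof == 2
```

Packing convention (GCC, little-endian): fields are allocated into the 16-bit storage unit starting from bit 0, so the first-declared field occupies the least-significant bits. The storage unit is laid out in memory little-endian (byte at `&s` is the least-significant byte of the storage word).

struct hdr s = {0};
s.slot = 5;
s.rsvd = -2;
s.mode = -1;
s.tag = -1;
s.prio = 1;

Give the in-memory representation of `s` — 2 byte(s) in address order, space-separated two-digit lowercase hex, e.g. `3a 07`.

slot (4b) val=5 bits=0x5 at bit 0: 0x0005
rsvd (4b) val=-2 bits=0xe at bit 4: 0x00e5
mode (5b) val=-1 bits=0x1f at bit 8: 0x1fe5
tag (2b) val=-1 bits=0x3 at bit 13: 0x7fe5
prio (1b) val=1 bits=0x1 at bit 15: 0xffe5
word = 0xffe5 → little-endian bytes:
  [0]=0xe5  [1]=0xff

e5 ff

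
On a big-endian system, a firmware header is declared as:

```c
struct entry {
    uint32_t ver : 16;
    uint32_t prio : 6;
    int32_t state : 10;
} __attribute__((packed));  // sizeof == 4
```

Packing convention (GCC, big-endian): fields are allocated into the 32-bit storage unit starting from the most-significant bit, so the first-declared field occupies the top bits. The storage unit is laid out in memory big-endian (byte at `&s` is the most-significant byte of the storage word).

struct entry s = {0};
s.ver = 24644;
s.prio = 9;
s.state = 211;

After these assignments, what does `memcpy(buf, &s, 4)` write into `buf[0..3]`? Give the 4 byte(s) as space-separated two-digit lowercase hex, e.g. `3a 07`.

ver:16 = 24644 → 0x6044 << 16 → word 0x60440000
prio:6 = 9 → 0x9 << 10 → word 0x60442400
state:10 = 211 → 0xd3 << 0 → word 0x604424d3
word = 0x604424d3 → big-endian bytes:
  [0]=0x60  [1]=0x44  [2]=0x24  [3]=0xd3

60 44 24 d3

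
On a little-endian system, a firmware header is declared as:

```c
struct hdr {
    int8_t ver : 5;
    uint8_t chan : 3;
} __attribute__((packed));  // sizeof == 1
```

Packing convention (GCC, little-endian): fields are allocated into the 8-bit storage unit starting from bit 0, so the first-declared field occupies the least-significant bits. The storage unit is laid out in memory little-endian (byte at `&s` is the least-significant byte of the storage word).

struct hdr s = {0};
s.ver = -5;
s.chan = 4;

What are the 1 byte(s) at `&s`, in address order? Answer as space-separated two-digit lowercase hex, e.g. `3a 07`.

9b

ver (5b) val=-5 bits=0x1b at bit 0: 0x1b
chan (3b) val=4 bits=0x4 at bit 5: 0x9b
word = 0x9b → little-endian bytes:
  [0]=0x9b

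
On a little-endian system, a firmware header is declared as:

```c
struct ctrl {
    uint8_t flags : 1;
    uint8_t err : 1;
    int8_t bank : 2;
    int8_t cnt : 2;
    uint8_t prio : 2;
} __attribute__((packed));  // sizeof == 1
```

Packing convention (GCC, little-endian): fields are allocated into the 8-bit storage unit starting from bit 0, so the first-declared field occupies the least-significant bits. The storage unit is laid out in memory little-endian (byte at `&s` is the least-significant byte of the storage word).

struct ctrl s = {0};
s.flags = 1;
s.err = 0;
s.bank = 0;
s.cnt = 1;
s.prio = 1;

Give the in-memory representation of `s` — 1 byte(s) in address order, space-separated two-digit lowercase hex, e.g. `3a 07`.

51

[0+:1] flags=1 & 0x1 = 0x1; word=0x01
[1+:1] err=0 & 0x1 = 0x0; word=0x01
[2+:2] bank=0 & 0x3 = 0x0; word=0x01
[4+:2] cnt=1 & 0x3 = 0x1; word=0x11
[6+:2] prio=1 & 0x3 = 0x1; word=0x51
word = 0x51 → little-endian bytes:
  [0]=0x51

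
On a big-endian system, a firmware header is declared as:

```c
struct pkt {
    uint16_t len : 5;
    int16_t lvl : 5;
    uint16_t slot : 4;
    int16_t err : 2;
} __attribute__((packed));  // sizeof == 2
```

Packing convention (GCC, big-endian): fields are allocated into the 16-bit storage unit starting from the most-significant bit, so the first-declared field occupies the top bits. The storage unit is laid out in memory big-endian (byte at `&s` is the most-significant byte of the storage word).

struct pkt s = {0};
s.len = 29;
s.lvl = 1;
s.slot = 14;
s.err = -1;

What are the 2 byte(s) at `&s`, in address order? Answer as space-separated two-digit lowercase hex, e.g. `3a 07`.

e8 7b

len (5b) val=29 bits=0x1d at bit 11: 0xe800
lvl (5b) val=1 bits=0x1 at bit 6: 0xe840
slot (4b) val=14 bits=0xe at bit 2: 0xe878
err (2b) val=-1 bits=0x3 at bit 0: 0xe87b
word = 0xe87b → big-endian bytes:
  [0]=0xe8  [1]=0x7b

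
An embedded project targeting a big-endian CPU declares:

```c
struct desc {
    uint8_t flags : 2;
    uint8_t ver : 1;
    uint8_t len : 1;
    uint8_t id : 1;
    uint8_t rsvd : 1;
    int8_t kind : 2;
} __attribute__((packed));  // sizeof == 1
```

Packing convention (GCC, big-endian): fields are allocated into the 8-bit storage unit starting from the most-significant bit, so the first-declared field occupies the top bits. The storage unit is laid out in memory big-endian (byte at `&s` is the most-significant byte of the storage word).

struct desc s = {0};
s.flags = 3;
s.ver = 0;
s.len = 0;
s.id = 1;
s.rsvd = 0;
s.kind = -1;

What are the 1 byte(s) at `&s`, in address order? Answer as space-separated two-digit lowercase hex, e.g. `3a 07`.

cb

flags:2 = 3 → 0x3 << 6 → word 0xc0
ver:1 = 0 → 0x0 << 5 → word 0xc0
len:1 = 0 → 0x0 << 4 → word 0xc0
id:1 = 1 → 0x1 << 3 → word 0xc8
rsvd:1 = 0 → 0x0 << 2 → word 0xc8
kind:2 = -1 → 0x3 << 0 → word 0xcb
word = 0xcb → big-endian bytes:
  [0]=0xcb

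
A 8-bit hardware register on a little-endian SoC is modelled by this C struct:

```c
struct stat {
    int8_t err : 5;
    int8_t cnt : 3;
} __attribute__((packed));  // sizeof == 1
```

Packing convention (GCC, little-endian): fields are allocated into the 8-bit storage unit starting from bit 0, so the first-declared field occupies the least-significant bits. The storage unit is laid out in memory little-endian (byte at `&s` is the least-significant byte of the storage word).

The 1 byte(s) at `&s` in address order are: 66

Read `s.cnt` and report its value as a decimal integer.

[0]=0x66 (little-endian) → word 0x66
err [0+:5] = (word>>0) & 0x1f = 6
cnt [5+:3] = (word>>5) & 0x7 = 3  ←
cnt signed 3b, MSB=0: value = 3

3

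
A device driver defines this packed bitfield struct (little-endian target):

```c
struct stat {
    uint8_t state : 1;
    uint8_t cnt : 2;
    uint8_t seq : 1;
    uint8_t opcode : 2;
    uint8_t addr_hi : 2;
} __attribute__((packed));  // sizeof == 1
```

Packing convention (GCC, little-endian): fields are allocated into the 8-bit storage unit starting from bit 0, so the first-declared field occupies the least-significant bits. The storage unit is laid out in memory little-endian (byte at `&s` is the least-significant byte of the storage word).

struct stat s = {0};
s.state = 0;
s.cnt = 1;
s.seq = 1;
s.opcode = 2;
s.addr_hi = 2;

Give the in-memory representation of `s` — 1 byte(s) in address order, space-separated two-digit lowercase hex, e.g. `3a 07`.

aa

state:1 = 0 → 0x0 << 0 → word 0x00
cnt:2 = 1 → 0x1 << 1 → word 0x02
seq:1 = 1 → 0x1 << 3 → word 0x0a
opcode:2 = 2 → 0x2 << 4 → word 0x2a
addr_hi:2 = 2 → 0x2 << 6 → word 0xaa
word = 0xaa → little-endian bytes:
  [0]=0xaa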